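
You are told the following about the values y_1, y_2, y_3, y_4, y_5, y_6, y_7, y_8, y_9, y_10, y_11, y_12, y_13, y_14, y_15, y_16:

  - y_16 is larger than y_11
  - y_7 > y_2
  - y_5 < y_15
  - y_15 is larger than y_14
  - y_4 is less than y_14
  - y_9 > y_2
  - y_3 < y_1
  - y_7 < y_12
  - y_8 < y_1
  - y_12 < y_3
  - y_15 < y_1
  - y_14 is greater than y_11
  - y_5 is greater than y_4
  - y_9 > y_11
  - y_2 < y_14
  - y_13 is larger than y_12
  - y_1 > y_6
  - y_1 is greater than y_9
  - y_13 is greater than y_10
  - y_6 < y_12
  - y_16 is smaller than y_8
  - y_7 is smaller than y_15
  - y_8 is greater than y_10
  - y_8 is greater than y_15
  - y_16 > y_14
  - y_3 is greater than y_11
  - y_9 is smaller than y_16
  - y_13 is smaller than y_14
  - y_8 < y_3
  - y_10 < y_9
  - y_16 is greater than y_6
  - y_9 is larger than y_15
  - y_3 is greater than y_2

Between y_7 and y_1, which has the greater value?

y_7 < y_12 and y_12 < y_13 give y_7 < y_13.
Then y_13 < y_14 extends the chain to y_14.
Then y_14 < y_15 extends the chain to y_15.
Then y_15 < y_9 extends the chain to y_9.
With y_9 < y_16: y_7 < y_12 < y_13 < y_14 < y_15 < y_9 < y_16.
Then y_16 < y_8 extends the chain to y_8.
With y_8 < y_3: y_7 < y_12 < y_13 < y_14 < y_15 < y_9 < y_16 < y_8 < y_3.
Then y_3 < y_1 extends the chain to y_1.
So y_7 < y_1; y_1 is the larger of the two.

y_1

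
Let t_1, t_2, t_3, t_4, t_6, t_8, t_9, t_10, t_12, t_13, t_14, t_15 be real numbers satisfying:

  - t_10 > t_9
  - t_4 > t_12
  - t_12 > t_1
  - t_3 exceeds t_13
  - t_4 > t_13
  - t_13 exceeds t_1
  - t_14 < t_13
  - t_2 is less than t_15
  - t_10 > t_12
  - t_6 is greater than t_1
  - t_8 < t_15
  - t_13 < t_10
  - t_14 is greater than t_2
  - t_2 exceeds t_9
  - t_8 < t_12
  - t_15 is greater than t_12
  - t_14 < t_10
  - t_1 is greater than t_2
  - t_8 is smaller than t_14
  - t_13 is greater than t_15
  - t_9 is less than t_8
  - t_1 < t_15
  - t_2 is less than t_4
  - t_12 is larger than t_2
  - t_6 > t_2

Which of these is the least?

t_9

t_2 is not least since t_9 < t_2; t_1 is not least since t_2 < t_1; t_8 is not least since t_9 < t_8; t_6 is not least since t_1 < t_6; t_12 is not least since t_1 < t_12; t_14 is not least since t_2 < t_14; t_15 is not least since t_8 < t_15; t_13 is not least since t_1 < t_13; t_3 is not least since t_13 < t_3; t_4 is not least since t_12 < t_4; t_10 is not least since t_9 < t_10.
Only t_9 has nothing below it, so t_9 is the least.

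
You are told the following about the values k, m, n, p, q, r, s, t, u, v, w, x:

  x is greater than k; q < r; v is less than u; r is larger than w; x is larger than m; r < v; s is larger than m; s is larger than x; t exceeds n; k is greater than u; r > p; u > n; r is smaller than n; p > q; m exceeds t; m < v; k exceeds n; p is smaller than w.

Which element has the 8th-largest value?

n

Piecing the relations together gives one ordering: q < p < w < r < n < t < m < v < u < k < x < s.
The 8th largest is n.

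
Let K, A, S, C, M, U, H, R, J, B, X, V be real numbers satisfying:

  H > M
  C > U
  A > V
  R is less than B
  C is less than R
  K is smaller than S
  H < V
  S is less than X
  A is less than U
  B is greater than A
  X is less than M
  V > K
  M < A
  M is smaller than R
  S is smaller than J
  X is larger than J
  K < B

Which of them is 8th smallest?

A

Piecing the relations together gives one ordering: K < S < J < X < M < H < V < A < U < C < R < B.
Counting 8 from the smallest end gives A.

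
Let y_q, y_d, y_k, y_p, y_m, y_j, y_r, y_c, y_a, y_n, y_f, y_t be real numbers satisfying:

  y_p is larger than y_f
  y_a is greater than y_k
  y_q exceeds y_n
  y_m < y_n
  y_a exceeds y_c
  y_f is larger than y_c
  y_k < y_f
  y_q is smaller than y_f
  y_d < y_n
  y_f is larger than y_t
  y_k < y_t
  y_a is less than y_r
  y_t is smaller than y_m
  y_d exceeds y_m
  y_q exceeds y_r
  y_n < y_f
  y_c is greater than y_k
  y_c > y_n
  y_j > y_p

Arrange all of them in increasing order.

The consecutive links are each given: y_k < y_t; y_t < y_m; y_m < y_d; y_d < y_n; y_n < y_c; y_c < y_a; y_a < y_r; y_r < y_q; y_q < y_f; y_f < y_p; y_p < y_j.

y_k < y_t < y_m < y_d < y_n < y_c < y_a < y_r < y_q < y_f < y_p < y_j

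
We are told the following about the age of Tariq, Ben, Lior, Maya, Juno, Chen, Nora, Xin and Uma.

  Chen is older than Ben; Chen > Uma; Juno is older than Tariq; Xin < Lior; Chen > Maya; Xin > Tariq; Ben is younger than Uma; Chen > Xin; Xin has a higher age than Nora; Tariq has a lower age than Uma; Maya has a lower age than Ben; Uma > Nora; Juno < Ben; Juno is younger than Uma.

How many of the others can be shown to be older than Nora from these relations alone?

4

The elements the relations force above Nora are Uma, Xin, Lior, Chen — no chain reaches any other.
That is 4.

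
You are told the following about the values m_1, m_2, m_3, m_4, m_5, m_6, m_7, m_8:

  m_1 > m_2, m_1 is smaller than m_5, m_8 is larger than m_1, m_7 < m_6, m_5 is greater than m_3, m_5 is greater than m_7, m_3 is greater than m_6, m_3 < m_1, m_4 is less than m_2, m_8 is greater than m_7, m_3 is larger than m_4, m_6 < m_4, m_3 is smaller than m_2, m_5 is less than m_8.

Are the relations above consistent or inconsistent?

consistent

Every relation is compatible with m_7 < m_6 < m_4 < m_3 < m_2 < m_1 < m_5 < m_8; the set is consistent.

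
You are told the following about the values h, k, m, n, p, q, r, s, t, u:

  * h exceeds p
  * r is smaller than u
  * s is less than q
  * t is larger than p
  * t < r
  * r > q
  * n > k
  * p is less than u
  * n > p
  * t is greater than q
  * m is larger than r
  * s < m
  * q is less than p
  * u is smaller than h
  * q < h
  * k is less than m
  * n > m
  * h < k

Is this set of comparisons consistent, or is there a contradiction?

Every relation is compatible with s < q < p < t < r < u < h < k < m < n; the set is consistent.

consistent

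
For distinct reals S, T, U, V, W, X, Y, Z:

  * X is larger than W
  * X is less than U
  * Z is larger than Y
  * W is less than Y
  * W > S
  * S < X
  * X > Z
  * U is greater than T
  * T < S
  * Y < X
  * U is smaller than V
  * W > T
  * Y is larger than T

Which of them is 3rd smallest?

W

Chaining the given pairs: T < S < W < Y < Z < X < U < V.
The 3rd smallest is W.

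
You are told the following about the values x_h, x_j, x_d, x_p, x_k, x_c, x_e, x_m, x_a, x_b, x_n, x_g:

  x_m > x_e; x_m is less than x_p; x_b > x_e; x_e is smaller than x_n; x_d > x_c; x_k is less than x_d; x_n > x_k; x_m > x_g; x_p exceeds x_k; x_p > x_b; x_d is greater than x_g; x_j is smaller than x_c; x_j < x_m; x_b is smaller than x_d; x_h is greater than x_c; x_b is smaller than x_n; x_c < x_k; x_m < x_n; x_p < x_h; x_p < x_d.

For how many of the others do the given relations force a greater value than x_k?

4

Directly above x_k: x_p, x_n, x_d.
One step further: x_h (4 so far).
No other element is forced above x_k by the given relations, so the count is 4.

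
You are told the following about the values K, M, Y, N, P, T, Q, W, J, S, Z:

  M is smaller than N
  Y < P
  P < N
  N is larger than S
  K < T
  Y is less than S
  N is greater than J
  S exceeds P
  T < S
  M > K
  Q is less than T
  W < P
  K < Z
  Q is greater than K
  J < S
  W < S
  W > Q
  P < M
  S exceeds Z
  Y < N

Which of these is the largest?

N

K is not greatest since K < Q; Y is not greatest since Y < S; Q is not greatest since Q < T; W is not greatest since W < P; P is not greatest since P < S; Z is not greatest since Z < S; M is not greatest since M < N; T is not greatest since T < S; J is not greatest since J < S; S is not greatest since S < N.
Only N has nothing above it, so N is the largest.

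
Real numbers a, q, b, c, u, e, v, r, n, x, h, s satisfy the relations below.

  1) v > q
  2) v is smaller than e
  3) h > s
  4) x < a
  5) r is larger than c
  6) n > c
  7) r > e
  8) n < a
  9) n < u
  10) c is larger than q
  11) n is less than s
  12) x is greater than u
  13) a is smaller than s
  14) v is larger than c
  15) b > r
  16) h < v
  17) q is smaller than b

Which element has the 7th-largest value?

Chaining the given pairs: q < c < n < u < x < a < s < h < v < e < r < b.
Counting 7 from the largest end gives a.

a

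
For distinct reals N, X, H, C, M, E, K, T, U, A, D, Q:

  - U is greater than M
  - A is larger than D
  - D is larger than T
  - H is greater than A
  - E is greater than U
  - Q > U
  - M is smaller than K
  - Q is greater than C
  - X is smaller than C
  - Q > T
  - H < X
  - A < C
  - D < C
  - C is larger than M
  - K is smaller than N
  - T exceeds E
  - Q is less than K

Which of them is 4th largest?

Chaining the given pairs: M < U < E < T < D < A < H < X < C < Q < K < N.
The 4th largest is C.

C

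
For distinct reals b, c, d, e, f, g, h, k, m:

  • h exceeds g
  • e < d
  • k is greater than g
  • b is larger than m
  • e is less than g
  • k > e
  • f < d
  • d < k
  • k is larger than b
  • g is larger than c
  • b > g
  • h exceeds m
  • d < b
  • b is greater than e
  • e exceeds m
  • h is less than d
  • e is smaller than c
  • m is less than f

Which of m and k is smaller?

m

m < e and e < c give m < c.
Then c < g extends the chain to g.
Then g < h extends the chain to h.
Then h < d extends the chain to d.
Then d < b extends the chain to b.
With b < k: m < e < c < g < h < d < b < k.
So m < k; m is the smaller of the two.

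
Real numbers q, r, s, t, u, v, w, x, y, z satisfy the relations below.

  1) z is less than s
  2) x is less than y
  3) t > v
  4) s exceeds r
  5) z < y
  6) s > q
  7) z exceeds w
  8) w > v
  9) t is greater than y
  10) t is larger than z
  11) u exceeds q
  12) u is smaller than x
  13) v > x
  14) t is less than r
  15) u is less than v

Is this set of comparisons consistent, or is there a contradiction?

consistent

Every relation is compatible with q < u < x < v < w < z < y < t < r < s; the set is consistent.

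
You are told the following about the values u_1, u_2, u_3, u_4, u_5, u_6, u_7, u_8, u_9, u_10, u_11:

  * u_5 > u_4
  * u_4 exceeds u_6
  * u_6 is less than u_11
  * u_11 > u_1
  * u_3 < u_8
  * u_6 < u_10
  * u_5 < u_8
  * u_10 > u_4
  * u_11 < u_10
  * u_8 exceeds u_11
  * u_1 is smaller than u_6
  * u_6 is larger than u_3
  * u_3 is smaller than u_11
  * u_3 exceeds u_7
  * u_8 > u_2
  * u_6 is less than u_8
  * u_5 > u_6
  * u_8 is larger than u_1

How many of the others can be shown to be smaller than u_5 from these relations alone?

5

From u_5 the given relations immediately reach u_6, u_4.
From those, u_1, u_3 — 4 in total.
From those, u_7 — 5 in total.
No other element is forced below u_5 by the given relations, so the count is 5.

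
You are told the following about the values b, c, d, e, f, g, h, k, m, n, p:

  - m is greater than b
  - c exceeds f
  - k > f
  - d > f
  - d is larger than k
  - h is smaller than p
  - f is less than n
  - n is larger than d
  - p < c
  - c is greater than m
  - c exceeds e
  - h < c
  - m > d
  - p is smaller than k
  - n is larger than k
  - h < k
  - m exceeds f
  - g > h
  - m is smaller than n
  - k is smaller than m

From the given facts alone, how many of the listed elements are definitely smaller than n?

Directly below n: f, k, d, m.
One step further: h, b, p (7 so far).
Nothing else is reachable below n; 7 in all.

7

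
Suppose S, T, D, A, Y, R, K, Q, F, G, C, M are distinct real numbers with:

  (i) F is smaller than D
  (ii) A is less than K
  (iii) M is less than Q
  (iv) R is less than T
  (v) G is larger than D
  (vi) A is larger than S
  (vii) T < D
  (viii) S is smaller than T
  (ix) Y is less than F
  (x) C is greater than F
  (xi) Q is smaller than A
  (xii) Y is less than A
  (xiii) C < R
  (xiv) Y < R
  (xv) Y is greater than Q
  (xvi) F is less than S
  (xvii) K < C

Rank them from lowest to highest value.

M < Q < Y < F < S < A < K < C < R < T < D < G

Each adjacent pair is fixed by a given relation: M < Q; Q < Y; Y < F; F < S; S < A; A < K; K < C; C < R; R < T; T < D; D < G. Chaining them end to end gives the full order.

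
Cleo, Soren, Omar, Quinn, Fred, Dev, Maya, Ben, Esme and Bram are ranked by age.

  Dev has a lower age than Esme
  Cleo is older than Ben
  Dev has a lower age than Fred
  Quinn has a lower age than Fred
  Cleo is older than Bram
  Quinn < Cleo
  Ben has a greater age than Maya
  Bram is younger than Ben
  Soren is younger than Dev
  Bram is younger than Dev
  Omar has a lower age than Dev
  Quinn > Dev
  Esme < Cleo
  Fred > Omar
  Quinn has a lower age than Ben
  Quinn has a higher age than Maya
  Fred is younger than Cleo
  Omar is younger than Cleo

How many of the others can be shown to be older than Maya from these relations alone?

The elements the relations force above Maya are Quinn, Ben, Fred, Cleo — no chain reaches any other.
That is 4.

4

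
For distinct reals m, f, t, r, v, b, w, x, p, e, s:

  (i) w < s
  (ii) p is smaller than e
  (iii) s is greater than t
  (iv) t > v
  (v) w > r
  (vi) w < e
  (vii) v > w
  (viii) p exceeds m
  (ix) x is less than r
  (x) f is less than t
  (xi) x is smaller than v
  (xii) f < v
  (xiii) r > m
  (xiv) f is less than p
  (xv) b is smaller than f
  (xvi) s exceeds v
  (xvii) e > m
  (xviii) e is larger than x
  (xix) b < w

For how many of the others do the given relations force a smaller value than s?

The elements the relations force below s are x, b, m, f, r, w, v, t — no chain reaches any other.
That is 8.

8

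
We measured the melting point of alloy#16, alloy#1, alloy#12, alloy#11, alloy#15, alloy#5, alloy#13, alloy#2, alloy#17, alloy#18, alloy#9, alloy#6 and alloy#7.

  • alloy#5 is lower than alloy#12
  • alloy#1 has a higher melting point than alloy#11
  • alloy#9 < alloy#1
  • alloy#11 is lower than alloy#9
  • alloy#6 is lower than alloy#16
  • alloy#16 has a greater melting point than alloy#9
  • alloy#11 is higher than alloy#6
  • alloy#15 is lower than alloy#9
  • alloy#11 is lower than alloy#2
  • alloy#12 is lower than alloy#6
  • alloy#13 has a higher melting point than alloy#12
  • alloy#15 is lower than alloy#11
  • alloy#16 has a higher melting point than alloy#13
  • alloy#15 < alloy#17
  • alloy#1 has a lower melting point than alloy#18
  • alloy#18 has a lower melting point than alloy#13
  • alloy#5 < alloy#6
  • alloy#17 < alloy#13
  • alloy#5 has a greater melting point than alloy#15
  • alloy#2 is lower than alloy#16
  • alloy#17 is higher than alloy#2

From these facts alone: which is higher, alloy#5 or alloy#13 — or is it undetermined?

alloy#13

Following the relations from alloy#5: alloy#5 < alloy#12 < alloy#6 < alloy#11 < alloy#9 < alloy#1 < alloy#18 < alloy#13.
So alloy#13 is higher.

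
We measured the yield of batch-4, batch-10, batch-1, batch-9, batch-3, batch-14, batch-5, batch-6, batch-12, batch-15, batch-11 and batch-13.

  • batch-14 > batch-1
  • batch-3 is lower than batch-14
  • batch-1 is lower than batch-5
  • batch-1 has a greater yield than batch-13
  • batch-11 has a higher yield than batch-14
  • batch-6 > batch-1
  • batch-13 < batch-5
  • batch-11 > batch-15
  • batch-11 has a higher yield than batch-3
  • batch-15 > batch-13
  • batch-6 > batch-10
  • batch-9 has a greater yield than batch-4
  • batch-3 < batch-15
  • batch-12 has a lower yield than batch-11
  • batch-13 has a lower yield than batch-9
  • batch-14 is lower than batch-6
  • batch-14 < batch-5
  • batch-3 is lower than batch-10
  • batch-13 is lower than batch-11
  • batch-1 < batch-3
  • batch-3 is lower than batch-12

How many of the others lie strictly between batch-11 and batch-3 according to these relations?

Chaining upward from batch-3 reaches: batch-14, batch-10, batch-12, batch-6, batch-5, batch-15.
Chaining downward from batch-11 reaches: batch-13, batch-1, batch-14, batch-12, batch-15.
Strictly between batch-3 and batch-11 are those in both lists: batch-14, batch-12, batch-15 — 3 elements.

3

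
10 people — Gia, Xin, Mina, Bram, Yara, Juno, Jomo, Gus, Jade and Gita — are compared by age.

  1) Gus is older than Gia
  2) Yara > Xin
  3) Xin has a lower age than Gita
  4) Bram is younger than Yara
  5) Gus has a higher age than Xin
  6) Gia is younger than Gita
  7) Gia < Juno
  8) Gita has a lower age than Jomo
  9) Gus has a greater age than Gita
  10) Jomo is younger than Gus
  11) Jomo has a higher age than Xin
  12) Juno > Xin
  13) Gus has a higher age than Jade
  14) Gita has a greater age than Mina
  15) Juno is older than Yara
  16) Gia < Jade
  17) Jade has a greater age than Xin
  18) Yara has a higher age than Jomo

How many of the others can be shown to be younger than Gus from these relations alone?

From Gus the given relations immediately reach Xin, Gia, Gita, Jomo, Jade.
From those, Mina — 6 in total.
Nothing else is reachable below Gus; 6 in all.

6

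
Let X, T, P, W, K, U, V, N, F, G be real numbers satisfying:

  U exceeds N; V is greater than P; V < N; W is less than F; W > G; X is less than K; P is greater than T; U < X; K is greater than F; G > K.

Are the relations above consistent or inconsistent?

We have F < K stated directly, yet also K < G < W < F by chaining the others — so K < F. Contradiction.

inconsistent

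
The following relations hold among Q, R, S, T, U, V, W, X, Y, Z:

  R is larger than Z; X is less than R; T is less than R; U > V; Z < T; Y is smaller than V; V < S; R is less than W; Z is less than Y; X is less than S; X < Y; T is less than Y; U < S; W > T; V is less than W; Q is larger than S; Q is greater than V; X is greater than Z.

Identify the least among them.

Chaining upward from Z: directly above it, X, T, Y, R; then V, W, S; then U, Q.
That covers every other element, and nothing is given below Z, so Z is the least.

Z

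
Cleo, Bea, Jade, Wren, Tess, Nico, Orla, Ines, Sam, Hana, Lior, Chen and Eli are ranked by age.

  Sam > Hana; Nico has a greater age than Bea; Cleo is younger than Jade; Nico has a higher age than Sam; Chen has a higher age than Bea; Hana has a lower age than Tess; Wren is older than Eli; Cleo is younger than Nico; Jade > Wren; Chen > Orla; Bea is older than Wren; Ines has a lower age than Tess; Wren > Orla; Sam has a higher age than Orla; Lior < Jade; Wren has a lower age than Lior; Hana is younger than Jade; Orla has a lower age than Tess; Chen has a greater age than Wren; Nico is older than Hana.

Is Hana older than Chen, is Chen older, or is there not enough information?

Following every chain through Hana: above Hana we get Tess, Sam, Nico, Jade.
Chen is not reached, and no chain runs the other way from Chen to Hana.
So the given relations leave the order of Hana and Chen undetermined.

undetermined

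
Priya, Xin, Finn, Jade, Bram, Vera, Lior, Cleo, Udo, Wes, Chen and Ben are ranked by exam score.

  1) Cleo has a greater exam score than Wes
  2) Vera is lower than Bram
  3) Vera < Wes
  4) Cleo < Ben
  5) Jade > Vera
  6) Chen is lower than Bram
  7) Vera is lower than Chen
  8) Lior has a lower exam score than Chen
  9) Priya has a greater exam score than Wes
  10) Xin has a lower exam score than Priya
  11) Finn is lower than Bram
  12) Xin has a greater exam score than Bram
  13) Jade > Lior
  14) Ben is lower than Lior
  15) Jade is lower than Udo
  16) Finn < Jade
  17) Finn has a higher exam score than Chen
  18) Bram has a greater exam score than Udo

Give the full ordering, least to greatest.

The consecutive links are each given: Vera < Wes; Wes < Cleo; Cleo < Ben; Ben < Lior; Lior < Chen; Chen < Finn; Finn < Jade; Jade < Udo; Udo < Bram; Bram < Xin; Xin < Priya.

Vera < Wes < Cleo < Ben < Lior < Chen < Finn < Jade < Udo < Bram < Xin < Priya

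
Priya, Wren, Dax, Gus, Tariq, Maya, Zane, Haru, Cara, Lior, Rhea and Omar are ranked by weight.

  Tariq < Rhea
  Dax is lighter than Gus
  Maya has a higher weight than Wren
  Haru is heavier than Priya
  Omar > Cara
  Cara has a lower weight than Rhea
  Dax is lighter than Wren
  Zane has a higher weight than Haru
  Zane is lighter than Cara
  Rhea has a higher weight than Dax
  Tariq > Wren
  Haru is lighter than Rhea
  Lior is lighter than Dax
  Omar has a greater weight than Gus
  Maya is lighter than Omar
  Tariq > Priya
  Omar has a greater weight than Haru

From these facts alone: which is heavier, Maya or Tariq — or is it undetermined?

undetermined

Following every chain through Maya: above Maya we get Omar; below Maya we get Lior, Dax, Wren.
Tariq is not reached, and no chain runs the other way from Tariq to Maya.
So the given relations leave the order of Maya and Tariq undetermined.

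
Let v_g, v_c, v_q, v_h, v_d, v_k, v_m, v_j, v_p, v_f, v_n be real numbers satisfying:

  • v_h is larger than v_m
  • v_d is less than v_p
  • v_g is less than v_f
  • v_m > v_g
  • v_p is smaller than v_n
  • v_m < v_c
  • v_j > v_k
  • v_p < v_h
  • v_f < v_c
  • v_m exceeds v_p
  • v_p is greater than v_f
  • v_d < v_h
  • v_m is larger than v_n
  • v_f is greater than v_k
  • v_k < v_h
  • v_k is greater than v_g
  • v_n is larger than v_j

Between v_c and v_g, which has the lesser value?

v_g < v_k < v_j < v_n < v_m < v_c, by transitivity through v_k, v_j, v_n, v_m.
So v_g < v_c; v_g is the smaller of the two.

v_g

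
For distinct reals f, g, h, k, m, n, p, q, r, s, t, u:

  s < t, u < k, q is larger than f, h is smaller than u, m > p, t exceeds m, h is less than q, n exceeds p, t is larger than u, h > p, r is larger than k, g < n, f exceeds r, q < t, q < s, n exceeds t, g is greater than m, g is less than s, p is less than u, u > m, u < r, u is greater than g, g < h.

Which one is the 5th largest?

f

The consecutive relations fix a unique order: p < m < g < h < u < k < r < f < q < s < t < n.
The 5th largest is f.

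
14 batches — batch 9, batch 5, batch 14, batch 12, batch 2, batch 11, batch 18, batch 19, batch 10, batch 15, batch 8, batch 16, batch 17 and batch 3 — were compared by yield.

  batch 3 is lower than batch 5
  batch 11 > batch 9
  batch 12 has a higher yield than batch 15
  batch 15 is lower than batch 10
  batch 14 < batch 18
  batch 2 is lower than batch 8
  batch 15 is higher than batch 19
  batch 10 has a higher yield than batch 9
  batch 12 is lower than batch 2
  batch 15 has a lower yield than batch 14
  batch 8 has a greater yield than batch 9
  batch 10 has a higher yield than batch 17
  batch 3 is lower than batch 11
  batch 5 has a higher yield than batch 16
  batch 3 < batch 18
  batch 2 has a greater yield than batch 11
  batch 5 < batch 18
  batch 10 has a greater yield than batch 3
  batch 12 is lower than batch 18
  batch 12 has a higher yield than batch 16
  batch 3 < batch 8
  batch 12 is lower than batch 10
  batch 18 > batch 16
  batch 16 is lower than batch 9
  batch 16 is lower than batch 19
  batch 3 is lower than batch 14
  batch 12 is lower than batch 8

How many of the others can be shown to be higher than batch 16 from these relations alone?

From batch 16 the given relations immediately reach batch 19, batch 9, batch 5, batch 12, batch 18.
From those, batch 15, batch 11, batch 2, batch 10, batch 8 — 10 in total.
From those, batch 14 — 11 in total.
No other element is forced above batch 16 by the given relations, so the count is 11.

11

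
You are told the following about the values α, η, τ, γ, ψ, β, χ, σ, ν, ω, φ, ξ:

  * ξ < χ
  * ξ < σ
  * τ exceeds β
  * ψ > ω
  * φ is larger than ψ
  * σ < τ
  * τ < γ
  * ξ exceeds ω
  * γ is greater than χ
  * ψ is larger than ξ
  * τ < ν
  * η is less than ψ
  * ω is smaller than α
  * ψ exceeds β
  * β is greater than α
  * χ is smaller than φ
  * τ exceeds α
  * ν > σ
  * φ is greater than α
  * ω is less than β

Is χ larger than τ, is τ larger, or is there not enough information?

undetermined

Following every chain through τ: above τ we get γ, ν; below τ we get ω, ξ, σ, α, β.
χ is not reached, and no chain runs the other way from χ to τ.
So the given relations leave the order of τ and χ undetermined.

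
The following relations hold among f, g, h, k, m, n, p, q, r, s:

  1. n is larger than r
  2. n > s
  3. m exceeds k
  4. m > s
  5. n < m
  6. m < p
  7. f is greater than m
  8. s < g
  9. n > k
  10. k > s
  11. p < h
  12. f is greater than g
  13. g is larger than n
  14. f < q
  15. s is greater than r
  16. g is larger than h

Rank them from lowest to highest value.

Nothing is placed below r, so it is least; from there r < s; s < k; k < n; n < m; m < p; p < h; h < g; g < f; f < q, each given directly.

r < s < k < n < m < p < h < g < f < q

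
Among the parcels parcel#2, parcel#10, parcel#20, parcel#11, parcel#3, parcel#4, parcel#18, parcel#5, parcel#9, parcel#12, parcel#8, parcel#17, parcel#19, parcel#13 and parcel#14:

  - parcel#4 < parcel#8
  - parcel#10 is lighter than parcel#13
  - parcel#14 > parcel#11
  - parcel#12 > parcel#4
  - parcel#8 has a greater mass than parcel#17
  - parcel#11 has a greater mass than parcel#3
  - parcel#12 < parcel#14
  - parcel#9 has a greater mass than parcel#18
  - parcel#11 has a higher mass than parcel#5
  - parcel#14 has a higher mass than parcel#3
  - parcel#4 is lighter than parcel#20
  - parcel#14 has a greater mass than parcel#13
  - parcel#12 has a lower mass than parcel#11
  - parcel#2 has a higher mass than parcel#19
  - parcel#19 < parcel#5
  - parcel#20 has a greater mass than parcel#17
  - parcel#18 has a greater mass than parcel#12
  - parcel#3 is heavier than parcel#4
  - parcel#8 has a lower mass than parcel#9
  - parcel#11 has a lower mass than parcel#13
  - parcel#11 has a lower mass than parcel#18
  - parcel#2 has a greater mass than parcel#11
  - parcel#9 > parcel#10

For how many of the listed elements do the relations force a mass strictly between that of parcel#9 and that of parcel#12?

2

Chaining upward from parcel#12 reaches: parcel#11, parcel#13, parcel#18, parcel#2, parcel#14.
Chaining downward from parcel#9 reaches: parcel#19, parcel#10, parcel#4, parcel#3, parcel#5, parcel#17, parcel#11, parcel#18, parcel#8.
Strictly between parcel#12 and parcel#9 are those in both lists: parcel#11, parcel#18 — 2 elements.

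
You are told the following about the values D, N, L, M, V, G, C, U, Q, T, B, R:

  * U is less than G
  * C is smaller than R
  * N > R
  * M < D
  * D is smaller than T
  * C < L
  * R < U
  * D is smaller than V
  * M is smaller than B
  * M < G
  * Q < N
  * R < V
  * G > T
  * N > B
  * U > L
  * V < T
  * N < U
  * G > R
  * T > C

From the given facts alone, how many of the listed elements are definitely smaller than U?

7

From U the given relations immediately reach L, R, N.
From those, C, Q, B — 6 in total.
From those, M — 7 in total.
No other element is forced below U by the given relations, so the count is 7.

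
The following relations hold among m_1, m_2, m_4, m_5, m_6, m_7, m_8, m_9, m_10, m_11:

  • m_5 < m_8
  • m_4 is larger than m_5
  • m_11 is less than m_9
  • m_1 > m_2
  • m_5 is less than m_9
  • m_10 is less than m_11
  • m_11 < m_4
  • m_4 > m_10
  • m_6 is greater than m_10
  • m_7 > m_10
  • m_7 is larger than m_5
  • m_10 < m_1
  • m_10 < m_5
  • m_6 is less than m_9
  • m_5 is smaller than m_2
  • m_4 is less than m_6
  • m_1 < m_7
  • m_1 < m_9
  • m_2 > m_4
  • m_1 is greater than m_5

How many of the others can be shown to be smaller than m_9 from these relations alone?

From m_9 the given relations immediately reach m_5, m_11, m_1, m_6.
From those, m_10, m_4, m_2 — 7 in total.
Nothing else is reachable below m_9; 7 in all.

7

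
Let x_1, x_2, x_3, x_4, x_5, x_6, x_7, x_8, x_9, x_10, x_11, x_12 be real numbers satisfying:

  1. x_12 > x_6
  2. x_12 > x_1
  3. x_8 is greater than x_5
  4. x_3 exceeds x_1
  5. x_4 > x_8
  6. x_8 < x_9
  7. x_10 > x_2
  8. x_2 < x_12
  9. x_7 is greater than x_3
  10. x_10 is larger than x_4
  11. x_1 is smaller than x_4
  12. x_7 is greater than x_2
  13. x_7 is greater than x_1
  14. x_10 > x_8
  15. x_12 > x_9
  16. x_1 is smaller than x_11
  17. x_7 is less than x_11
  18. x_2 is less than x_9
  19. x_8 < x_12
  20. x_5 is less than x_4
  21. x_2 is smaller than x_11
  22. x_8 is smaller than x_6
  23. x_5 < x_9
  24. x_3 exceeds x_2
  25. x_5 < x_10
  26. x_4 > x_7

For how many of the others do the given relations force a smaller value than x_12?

The elements the relations force below x_12 are x_5, x_1, x_8, x_2, x_9, x_6 — no chain reaches any other.
That is 6.

6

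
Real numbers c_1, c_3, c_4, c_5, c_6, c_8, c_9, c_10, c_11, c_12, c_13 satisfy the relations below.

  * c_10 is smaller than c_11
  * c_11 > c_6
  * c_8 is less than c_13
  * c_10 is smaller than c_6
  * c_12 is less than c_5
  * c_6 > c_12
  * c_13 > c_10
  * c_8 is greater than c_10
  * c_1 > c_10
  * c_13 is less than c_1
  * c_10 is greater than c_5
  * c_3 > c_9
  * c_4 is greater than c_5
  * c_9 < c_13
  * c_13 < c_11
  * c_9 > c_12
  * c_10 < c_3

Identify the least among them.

c_5 is not least since c_12 < c_5; c_10 is not least since c_5 < c_10; c_8 is not least since c_10 < c_8; c_6 is not least since c_10 < c_6; c_4 is not least since c_5 < c_4; c_9 is not least since c_12 < c_9; c_13 is not least since c_10 < c_13; c_3 is not least since c_9 < c_3; c_11 is not least since c_6 < c_11; c_1 is not least since c_13 < c_1.
Only c_12 has nothing below it, so c_12 is the least.

c_12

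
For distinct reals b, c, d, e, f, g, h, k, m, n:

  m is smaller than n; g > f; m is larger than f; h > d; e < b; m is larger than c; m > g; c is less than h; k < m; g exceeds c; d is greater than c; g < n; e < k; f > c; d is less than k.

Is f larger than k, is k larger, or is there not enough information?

undetermined

Following every chain through f: above f we get g, m, n; below f we get c.
k is not reached, and no chain runs the other way from k to f.
So the given relations leave the order of f and k undetermined.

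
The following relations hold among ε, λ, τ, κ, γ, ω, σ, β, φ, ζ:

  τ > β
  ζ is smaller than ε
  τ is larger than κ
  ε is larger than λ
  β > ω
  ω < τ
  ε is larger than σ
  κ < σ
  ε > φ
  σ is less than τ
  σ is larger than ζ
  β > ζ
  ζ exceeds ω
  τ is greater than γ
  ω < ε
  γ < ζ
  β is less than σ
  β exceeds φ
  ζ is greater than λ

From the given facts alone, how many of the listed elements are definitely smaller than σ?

From σ the given relations immediately reach κ, ζ, β.
From those, ω, λ, γ, φ — 7 in total.
No other element is forced below σ by the given relations, so the count is 7.

7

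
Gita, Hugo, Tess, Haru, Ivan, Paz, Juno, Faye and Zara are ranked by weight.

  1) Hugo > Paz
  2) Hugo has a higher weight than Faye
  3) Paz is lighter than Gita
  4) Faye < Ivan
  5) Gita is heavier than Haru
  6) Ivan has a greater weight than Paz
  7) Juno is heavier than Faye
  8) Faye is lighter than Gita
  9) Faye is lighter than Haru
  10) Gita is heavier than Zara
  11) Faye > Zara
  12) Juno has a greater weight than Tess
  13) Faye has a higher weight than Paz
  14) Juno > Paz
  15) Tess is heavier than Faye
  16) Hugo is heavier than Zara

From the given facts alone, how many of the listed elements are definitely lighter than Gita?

From Gita the given relations immediately reach Paz, Zara, Faye, Haru.
No other element is forced below Gita by the given relations, so the count is 4.

4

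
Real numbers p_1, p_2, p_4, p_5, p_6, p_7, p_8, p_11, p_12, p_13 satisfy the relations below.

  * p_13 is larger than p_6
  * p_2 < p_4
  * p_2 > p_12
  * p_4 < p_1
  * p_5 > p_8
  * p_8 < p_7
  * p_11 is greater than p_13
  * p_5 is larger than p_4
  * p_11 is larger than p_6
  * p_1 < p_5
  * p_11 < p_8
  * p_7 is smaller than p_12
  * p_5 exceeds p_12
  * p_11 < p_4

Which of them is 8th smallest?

Chaining the given pairs: p_6 < p_13 < p_11 < p_8 < p_7 < p_12 < p_2 < p_4 < p_1 < p_5.
The 8th smallest is p_4.

p_4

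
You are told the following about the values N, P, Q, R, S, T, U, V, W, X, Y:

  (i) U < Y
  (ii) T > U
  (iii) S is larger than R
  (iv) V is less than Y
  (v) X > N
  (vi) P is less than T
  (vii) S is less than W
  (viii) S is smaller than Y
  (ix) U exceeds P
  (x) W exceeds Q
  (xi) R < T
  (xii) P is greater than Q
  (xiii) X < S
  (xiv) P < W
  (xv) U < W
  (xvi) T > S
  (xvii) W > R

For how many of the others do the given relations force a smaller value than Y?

8

From Y the given relations immediately reach V, S, U.
From those, P, X, R — 6 in total.
From those, N, Q — 8 in total.
Nothing else is reachable below Y; 8 in all.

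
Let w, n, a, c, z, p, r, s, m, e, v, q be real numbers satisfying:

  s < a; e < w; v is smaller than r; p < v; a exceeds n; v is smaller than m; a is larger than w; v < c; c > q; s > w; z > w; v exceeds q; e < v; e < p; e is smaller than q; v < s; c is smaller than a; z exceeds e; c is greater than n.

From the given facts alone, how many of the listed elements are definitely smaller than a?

8

Directly below a: n, w, s, c.
One step further: e, q, v (7 so far).
One step further: p (8 so far).
No other element is forced below a by the given relations, so the count is 8.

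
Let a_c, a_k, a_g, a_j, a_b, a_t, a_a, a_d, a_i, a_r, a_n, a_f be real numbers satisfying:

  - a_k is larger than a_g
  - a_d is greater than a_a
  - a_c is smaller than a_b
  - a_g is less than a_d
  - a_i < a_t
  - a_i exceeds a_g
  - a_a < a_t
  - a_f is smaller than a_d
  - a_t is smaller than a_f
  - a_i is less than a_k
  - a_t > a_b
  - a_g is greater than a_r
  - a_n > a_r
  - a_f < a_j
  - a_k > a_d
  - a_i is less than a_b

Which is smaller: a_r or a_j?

a_r < a_g < a_i < a_b < a_t < a_f < a_j, by transitivity through a_g, a_i, a_b, a_t, a_f.
So a_r < a_j; a_r is the smaller of the two.

a_r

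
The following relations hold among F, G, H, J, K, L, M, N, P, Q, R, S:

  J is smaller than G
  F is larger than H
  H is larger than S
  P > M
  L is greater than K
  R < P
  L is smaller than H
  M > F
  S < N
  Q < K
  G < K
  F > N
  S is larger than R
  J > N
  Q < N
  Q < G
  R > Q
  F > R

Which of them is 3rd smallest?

Piecing the relations together gives one ordering: Q < R < S < N < J < G < K < L < H < F < M < P.
Counting 3 from the smallest end gives S.

S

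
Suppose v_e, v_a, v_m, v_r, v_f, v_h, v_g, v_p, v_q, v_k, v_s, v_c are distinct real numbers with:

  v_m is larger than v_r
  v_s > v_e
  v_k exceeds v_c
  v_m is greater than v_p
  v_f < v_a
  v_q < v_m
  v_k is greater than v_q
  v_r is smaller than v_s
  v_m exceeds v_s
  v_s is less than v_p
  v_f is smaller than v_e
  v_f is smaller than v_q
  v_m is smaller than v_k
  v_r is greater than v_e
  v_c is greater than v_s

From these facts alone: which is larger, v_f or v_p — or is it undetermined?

v_p

Link the given pairs in sequence: v_f < v_e; v_e < v_r; v_r < v_s; v_s < v_p.
Together: v_f < v_e < v_r < v_s < v_p.
So v_p is larger.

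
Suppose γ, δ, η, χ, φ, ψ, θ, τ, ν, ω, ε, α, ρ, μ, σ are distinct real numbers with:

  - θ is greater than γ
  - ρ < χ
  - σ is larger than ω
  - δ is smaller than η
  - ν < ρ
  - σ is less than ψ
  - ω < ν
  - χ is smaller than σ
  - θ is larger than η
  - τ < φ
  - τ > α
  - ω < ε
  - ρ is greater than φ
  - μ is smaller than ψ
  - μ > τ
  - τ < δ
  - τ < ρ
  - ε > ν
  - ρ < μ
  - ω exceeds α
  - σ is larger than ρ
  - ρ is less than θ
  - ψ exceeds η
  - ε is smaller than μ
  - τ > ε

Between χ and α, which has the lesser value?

The relevant relations are α < ω; ω < ν; ν < ε; ε < τ; τ < φ; φ < ρ; ρ < χ.
Chaining these gives α < ω < ν < ε < τ < φ < ρ < χ.
So α < χ; α is the smaller of the two.

α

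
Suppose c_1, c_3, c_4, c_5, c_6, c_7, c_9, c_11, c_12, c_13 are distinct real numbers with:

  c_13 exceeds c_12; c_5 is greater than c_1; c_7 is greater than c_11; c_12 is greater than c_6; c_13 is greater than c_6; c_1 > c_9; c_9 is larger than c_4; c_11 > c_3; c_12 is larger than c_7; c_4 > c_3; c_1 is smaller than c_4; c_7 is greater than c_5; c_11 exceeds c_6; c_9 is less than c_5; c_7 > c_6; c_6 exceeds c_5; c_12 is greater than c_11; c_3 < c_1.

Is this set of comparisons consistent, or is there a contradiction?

inconsistent

We have c_1 < c_4 stated directly, yet also c_4 < c_9 < c_1 by chaining the others — so c_4 < c_1. Contradiction.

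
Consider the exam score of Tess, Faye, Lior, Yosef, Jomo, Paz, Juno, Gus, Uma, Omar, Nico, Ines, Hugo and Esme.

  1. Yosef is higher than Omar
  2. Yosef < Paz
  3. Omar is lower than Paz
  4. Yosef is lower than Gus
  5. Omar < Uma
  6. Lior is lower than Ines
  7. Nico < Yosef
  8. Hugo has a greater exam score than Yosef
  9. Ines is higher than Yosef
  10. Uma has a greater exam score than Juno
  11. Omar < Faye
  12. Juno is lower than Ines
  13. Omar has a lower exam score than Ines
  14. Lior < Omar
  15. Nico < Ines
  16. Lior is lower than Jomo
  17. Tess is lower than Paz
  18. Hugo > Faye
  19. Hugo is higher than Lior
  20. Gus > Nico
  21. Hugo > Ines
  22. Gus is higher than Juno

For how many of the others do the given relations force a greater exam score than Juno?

4

The elements the relations force above Juno are Ines, Gus, Hugo, Uma — no chain reaches any other.
That is 4.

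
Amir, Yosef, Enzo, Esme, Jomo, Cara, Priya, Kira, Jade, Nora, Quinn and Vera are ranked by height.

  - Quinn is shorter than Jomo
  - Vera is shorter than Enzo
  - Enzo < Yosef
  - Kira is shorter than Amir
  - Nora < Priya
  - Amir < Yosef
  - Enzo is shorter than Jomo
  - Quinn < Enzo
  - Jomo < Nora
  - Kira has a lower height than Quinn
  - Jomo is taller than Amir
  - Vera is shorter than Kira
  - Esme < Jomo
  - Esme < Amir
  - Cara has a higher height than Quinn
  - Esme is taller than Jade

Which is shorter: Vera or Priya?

Vera

Link the given pairs in sequence: Vera < Kira; Kira < Quinn; Quinn < Enzo; Enzo < Jomo; Jomo < Nora; Nora < Priya.
Chaining these gives Vera < Kira < Quinn < Enzo < Jomo < Nora < Priya.
So Vera < Priya; Vera is the shorter of the two.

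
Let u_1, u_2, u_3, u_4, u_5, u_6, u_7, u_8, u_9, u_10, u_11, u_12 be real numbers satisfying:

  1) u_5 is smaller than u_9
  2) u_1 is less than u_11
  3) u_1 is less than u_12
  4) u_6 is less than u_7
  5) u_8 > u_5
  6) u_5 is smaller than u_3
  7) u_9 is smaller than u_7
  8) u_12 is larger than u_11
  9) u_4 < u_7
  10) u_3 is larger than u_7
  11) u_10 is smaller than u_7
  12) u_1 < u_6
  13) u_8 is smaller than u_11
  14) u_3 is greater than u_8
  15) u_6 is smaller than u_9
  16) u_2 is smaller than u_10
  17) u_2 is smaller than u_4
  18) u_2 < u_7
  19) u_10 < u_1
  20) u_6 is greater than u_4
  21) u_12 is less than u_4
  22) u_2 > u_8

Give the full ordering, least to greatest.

Nothing is placed below u_5, so it is least; from there u_5 < u_8; u_8 < u_2; u_2 < u_10; u_10 < u_1; u_1 < u_11; u_11 < u_12; u_12 < u_4; u_4 < u_6; u_6 < u_9; u_9 < u_7; u_7 < u_3, each given directly.

u_5 < u_8 < u_2 < u_10 < u_1 < u_11 < u_12 < u_4 < u_6 < u_9 < u_7 < u_3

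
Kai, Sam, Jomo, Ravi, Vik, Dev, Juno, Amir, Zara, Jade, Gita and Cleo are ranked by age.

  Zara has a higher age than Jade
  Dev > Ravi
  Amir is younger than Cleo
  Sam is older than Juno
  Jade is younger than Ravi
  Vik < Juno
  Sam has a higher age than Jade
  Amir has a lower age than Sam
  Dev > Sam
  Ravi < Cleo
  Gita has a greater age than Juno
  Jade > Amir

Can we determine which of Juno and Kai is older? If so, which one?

undetermined

Following every chain through Juno: above Juno we get Sam, Gita, Dev; below Juno we get Vik.
Kai is not reached, and no chain runs the other way from Kai to Juno.
So the given relations leave the order of Juno and Kai undetermined.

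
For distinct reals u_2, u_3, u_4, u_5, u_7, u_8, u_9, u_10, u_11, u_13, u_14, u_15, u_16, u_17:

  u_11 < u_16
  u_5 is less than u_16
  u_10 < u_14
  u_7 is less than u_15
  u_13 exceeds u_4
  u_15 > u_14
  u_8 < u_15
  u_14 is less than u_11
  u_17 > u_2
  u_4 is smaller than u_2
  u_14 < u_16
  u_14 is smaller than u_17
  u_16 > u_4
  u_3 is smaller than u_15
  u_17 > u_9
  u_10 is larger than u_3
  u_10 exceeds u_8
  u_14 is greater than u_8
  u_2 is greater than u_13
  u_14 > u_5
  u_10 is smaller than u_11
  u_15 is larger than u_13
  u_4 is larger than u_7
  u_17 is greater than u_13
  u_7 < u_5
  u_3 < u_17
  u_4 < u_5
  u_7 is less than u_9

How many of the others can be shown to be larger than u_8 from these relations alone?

6

The elements the relations force above u_8 are u_10, u_14, u_15, u_11, u_17, u_16 — no chain reaches any other.
That is 6.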